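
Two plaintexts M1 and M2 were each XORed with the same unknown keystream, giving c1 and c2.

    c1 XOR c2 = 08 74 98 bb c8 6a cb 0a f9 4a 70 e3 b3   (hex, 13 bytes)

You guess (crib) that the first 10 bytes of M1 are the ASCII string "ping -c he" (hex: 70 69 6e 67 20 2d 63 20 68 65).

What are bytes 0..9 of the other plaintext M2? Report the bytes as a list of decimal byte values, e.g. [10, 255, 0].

Since c1 ⊕ c2 = M1 ⊕ M2, XORing with the guessed M1 bytes yields the corresponding M2 bytes: M2 = (c1 ⊕ c2) ⊕ M1.
  8 XOR 112 = 120
116 XOR 105 =  29
152 XOR 110 = 246
187 XOR 103 = 220
200 XOR  32 = 232
106 XOR  45 =  71
203 XOR  99 = 168
 10 XOR  32 =  42
249 XOR 104 = 145
 74 XOR 101 =  47

[120, 29, 246, 220, 232, 71, 168, 42, 145, 47]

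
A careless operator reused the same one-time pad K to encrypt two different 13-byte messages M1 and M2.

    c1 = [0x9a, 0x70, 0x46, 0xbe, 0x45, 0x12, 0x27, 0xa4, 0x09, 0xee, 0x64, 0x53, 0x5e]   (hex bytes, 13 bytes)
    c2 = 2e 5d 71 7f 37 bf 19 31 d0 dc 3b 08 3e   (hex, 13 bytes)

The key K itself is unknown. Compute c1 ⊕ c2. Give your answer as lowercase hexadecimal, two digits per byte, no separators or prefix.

b42d37c172ad3e95d9325f5b60

c1 ⊕ c2 = (M1 ⊕ K) ⊕ (M2 ⊕ K) = M1 ⊕ M2 — the shared key cancels under XOR.
10011010 xor 00101110 = 10110100
01110000 xor 01011101 = 00101101
01000110 xor 01110001 = 00110111
10111110 xor 01111111 = 11000001
01000101 xor 00110111 = 01110010
00010010 xor 10111111 = 10101101
00100111 xor 00011001 = 00111110
10100100 xor 00110001 = 10010101
00001001 xor 11010000 = 11011001
11101110 xor 11011100 = 00110010
01100100 xor 00111011 = 01011111
01010011 xor 00001000 = 01011011
01011110 xor 00111110 = 01100000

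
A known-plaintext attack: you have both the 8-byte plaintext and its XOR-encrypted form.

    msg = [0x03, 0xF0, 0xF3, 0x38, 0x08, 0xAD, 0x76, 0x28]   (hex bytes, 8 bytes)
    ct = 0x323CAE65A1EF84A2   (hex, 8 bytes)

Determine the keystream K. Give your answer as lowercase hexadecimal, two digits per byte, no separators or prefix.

31cc5d5da942f28a

Since ct = msg ⊕ K, XORing both sides with msg gives K = msg ⊕ ct.
byte 0: 03 XOR 32 = 31
byte 1: f0 XOR 3c = cc
byte 2: f3 XOR ae = 5d
byte 3: 38 XOR 65 = 5d
byte 4: 08 XOR a1 = a9
byte 5: ad XOR ef = 42
byte 6: 76 XOR 84 = f2
byte 7: 28 XOR a2 = 8a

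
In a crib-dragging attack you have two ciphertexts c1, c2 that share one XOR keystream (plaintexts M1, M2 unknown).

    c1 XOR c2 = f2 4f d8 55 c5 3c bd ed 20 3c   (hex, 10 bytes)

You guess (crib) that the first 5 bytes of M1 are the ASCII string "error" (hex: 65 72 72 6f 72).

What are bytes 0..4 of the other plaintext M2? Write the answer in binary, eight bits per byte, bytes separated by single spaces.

Since c1 ⊕ c2 = M1 ⊕ M2, XORing with the guessed M1 bytes yields the corresponding M2 bytes: M2 = (c1 ⊕ c2) ⊕ M1.
f2 ^ 65 = 97
4f ^ 72 = 3d
d8 ^ 72 = aa
55 ^ 6f = 3a
c5 ^ 72 = b7

10010111 00111101 10101010 00111010 10110111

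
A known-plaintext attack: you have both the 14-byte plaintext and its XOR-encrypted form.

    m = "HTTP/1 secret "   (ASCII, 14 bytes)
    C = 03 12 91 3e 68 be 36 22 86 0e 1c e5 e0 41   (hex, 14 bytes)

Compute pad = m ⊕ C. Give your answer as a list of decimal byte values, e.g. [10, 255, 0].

Since C = m ⊕ pad, XORing both sides with m gives pad = m ⊕ C.
byte 0: 48 ⊕ 03 = 4b
byte 1: 54 ⊕ 12 = 46
byte 2: 54 ⊕ 91 = c5
byte 3: 50 ⊕ 3e = 6e
byte 4: 2f ⊕ 68 = 47
byte 5: 31 ⊕ be = 8f
byte 6: 20 ⊕ 36 = 16
byte 7: 73 ⊕ 22 = 51
byte 8: 65 ⊕ 86 = e3
byte 9: 63 ⊕ 0e = 6d
byte 10: 72 ⊕ 1c = 6e
byte 11: 65 ⊕ e5 = 80
byte 12: 74 ⊕ e0 = 94
byte 13: 20 ⊕ 41 = 61

[75, 70, 197, 110, 71, 143, 22, 81, 227, 109, 110, 128, 148, 97]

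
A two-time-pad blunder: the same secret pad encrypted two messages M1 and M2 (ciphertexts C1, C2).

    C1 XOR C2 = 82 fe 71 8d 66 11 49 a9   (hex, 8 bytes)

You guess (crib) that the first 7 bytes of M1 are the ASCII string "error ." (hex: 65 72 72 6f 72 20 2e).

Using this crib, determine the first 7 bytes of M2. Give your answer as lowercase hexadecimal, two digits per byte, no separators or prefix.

e78c03e2143167

Since C1 ⊕ C2 = M1 ⊕ M2, XORing with the guessed M1 bytes yields the corresponding M2 bytes: M2 = (C1 ⊕ C2) ⊕ M1.
byte 0: 130 XOR 101 = 231
byte 1: 254 XOR 114 = 140
byte 2: 113 XOR 114 =   3
byte 3: 141 XOR 111 = 226
byte 4: 102 XOR 114 =  20
byte 5:  17 XOR  32 =  49
byte 6:  73 XOR  46 = 103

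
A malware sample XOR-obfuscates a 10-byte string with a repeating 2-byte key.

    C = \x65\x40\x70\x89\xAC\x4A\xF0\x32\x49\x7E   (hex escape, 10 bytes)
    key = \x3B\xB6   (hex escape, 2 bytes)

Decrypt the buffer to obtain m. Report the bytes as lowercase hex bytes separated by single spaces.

5e f6 4b 3f 97 fc cb 84 72 c8

The 2-byte key repeats, so the effective keystream is 3b b6 3b b6 3b b6 3b b6 3b b6.
byte 0: 101 ^  59 =  94
byte 1:  64 ^ 182 = 246
byte 2: 112 ^  59 =  75
byte 3: 137 ^ 182 =  63
byte 4: 172 ^  59 = 151
byte 5:  74 ^ 182 = 252
byte 6: 240 ^  59 = 203
byte 7:  50 ^ 182 = 132
byte 8:  73 ^  59 = 114
byte 9: 126 ^ 182 = 200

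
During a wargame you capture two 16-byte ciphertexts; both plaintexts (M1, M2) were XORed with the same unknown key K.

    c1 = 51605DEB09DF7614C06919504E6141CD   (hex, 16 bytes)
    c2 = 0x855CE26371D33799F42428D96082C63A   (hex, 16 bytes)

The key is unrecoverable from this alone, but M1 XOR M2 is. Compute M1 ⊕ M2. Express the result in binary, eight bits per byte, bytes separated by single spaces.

c1 ⊕ c2 = (M1 ⊕ K) ⊕ (M2 ⊕ K) = M1 ⊕ M2 — the shared key cancels under XOR.
51 xor 85 = d4
60 xor 5c = 3c
5d xor e2 = bf
eb xor 63 = 88
09 xor 71 = 78
df xor d3 = 0c
76 xor 37 = 41
14 xor 99 = 8d
c0 xor f4 = 34
69 xor 24 = 4d
19 xor 28 = 31
50 xor d9 = 89
4e xor 60 = 2e
61 xor 82 = e3
41 xor c6 = 87
cd xor 3a = f7

11010100 00111100 10111111 10001000 01111000 00001100 01000001 10001101 00110100 01001101 00110001 10001001 00101110 11100011 10000111 11110111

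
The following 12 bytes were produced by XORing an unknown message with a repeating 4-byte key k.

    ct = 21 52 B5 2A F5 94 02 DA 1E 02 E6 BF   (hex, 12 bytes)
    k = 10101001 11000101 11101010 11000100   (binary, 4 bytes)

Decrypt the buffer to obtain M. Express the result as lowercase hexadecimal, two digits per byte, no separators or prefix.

The 4-byte key repeats, so the effective keystream is a9 c5 ea c4 a9 c5 ea c4 a9 c5 ea c4.
byte 0: 21 ⊕ a9 = 88
byte 1: 52 ⊕ c5 = 97
byte 2: b5 ⊕ ea = 5f
byte 3: 2a ⊕ c4 = ee
byte 4: f5 ⊕ a9 = 5c
byte 5: 94 ⊕ c5 = 51
byte 6: 02 ⊕ ea = e8
byte 7: da ⊕ c4 = 1e
byte 8: 1e ⊕ a9 = b7
byte 9: 02 ⊕ c5 = c7
byte 10: e6 ⊕ ea = 0c
byte 11: bf ⊕ c4 = 7b

88975fee5c51e81eb7c70c7b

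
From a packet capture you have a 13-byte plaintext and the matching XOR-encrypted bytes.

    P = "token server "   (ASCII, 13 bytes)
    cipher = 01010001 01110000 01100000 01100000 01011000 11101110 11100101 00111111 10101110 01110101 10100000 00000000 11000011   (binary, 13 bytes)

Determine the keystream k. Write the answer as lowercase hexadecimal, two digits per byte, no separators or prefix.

Since cipher = P ⊕ k, XORing both sides with P gives k = P ⊕ cipher.
74 ⊕ 51 = 25
6f ⊕ 70 = 1f
6b ⊕ 60 = 0b
65 ⊕ 60 = 05
6e ⊕ 58 = 36
20 ⊕ ee = ce
73 ⊕ e5 = 96
65 ⊕ 3f = 5a
72 ⊕ ae = dc
76 ⊕ 75 = 03
65 ⊕ a0 = c5
72 ⊕ 00 = 72
20 ⊕ c3 = e3

251f0b0536ce965adc03c572e3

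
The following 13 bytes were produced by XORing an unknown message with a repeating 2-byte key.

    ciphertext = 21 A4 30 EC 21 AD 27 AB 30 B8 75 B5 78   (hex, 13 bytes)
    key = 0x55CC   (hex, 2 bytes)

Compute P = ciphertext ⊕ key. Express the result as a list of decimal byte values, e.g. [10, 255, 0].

The 2-byte key repeats, so the effective keystream is 55 cc 55 cc 55 cc 55 cc 55 cc 55 cc 55.
byte 0: 00100001 ⊕ 01010101 = 01110100
byte 1: 10100100 ⊕ 11001100 = 01101000
byte 2: 00110000 ⊕ 01010101 = 01100101
byte 3: 11101100 ⊕ 11001100 = 00100000
byte 4: 00100001 ⊕ 01010101 = 01110100
byte 5: 10101101 ⊕ 11001100 = 01100001
byte 6: 00100111 ⊕ 01010101 = 01110010
byte 7: 10101011 ⊕ 11001100 = 01100111
byte 8: 00110000 ⊕ 01010101 = 01100101
byte 9: 10111000 ⊕ 11001100 = 01110100
byte 10: 01110101 ⊕ 01010101 = 00100000
byte 11: 10110101 ⊕ 11001100 = 01111001
byte 12: 01111000 ⊕ 01010101 = 00101101

[116, 104, 101, 32, 116, 97, 114, 103, 101, 116, 32, 121, 45]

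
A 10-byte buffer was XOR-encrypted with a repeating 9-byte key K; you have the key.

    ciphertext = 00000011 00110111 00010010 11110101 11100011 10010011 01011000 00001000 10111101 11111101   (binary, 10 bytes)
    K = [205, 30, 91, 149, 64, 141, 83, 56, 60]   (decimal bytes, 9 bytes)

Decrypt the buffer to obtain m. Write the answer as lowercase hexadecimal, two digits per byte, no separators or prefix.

ce294960a31e0b308130

The 9-byte key repeats, so the effective keystream is cd 1e 5b 95 40 8d 53 38 3c cd.
byte 0: 03 xor cd = ce
byte 1: 37 xor 1e = 29
byte 2: 12 xor 5b = 49
byte 3: f5 xor 95 = 60
byte 4: e3 xor 40 = a3
byte 5: 93 xor 8d = 1e
byte 6: 58 xor 53 = 0b
byte 7: 08 xor 38 = 30
byte 8: bd xor 3c = 81
byte 9: fd xor cd = 30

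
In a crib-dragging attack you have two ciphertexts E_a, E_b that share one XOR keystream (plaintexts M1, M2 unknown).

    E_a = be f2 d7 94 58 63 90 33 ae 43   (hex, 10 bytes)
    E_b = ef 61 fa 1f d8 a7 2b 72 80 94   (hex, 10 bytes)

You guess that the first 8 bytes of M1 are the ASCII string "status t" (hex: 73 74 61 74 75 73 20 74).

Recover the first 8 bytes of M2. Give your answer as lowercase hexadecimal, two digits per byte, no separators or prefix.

22e74cfff5b79b35

First, E_a ⊕ E_b = (M1 ⊕ K) ⊕ (M2 ⊕ K) = M1 ⊕ M2, so the key drops out. Then M2 = (M1 ⊕ M2) ⊕ M1 over the first 8 bytes.
byte 0: (be ^ ef) ^ 73 = 51 ^ 73 = 22
byte 1: (f2 ^ 61) ^ 74 = 93 ^ 74 = e7
byte 2: (d7 ^ fa) ^ 61 = 2d ^ 61 = 4c
byte 3: (94 ^ 1f) ^ 74 = 8b ^ 74 = ff
byte 4: (58 ^ d8) ^ 75 = 80 ^ 75 = f5
byte 5: (63 ^ a7) ^ 73 = c4 ^ 73 = b7
byte 6: (90 ^ 2b) ^ 20 = bb ^ 20 = 9b
byte 7: (33 ^ 72) ^ 74 = 41 ^ 74 = 35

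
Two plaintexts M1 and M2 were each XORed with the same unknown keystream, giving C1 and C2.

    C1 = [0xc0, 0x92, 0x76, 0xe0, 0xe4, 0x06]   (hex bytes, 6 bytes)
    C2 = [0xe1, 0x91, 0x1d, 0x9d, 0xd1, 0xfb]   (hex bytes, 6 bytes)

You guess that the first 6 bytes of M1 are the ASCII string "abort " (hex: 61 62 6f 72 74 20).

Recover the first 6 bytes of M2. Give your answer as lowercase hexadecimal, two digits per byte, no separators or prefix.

First, C1 ⊕ C2 = (M1 ⊕ K) ⊕ (M2 ⊕ K) = M1 ⊕ M2, so the key drops out. Then M2 = (M1 ⊕ M2) ⊕ M1 over the first 6 bytes.
byte 0: (c0 XOR e1) XOR 61 = 21 XOR 61 = 40
byte 1: (92 XOR 91) XOR 62 = 03 XOR 62 = 61
byte 2: (76 XOR 1d) XOR 6f = 6b XOR 6f = 04
byte 3: (e0 XOR 9d) XOR 72 = 7d XOR 72 = 0f
byte 4: (e4 XOR d1) XOR 74 = 35 XOR 74 = 41
byte 5: (06 XOR fb) XOR 20 = fd XOR 20 = dd

4061040f41dd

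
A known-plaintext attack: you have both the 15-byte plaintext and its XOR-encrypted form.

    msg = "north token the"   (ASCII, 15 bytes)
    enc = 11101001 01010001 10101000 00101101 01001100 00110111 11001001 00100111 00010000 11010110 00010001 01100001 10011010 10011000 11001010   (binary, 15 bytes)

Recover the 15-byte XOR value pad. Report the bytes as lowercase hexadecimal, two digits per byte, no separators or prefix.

873eda592417bd487bb37f41eef0af

Since enc = msg ⊕ pad, XORing both sides with msg gives pad = msg ⊕ enc.
byte 0: 6e ^ e9 = 87
byte 1: 6f ^ 51 = 3e
byte 2: 72 ^ a8 = da
byte 3: 74 ^ 2d = 59
byte 4: 68 ^ 4c = 24
byte 5: 20 ^ 37 = 17
byte 6: 74 ^ c9 = bd
byte 7: 6f ^ 27 = 48
byte 8: 6b ^ 10 = 7b
byte 9: 65 ^ d6 = b3
byte 10: 6e ^ 11 = 7f
byte 11: 20 ^ 61 = 41
byte 12: 74 ^ 9a = ee
byte 13: 68 ^ 98 = f0
byte 14: 65 ^ ca = af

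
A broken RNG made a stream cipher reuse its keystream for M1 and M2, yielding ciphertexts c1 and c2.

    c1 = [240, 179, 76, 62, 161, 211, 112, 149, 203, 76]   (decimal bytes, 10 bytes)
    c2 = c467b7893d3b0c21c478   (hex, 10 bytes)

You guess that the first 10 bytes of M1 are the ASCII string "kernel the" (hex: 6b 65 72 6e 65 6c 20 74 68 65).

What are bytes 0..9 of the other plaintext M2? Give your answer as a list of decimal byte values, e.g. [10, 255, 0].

[95, 177, 137, 217, 249, 132, 92, 192, 103, 81]

First, c1 ⊕ c2 = (M1 ⊕ K) ⊕ (M2 ⊕ K) = M1 ⊕ M2, so the key drops out. Then M2 = (M1 ⊕ M2) ⊕ M1 over the first 10 bytes.
byte 0: (f0 ⊕ c4) ⊕ 6b = 34 ⊕ 6b = 5f
byte 1: (b3 ⊕ 67) ⊕ 65 = d4 ⊕ 65 = b1
byte 2: (4c ⊕ b7) ⊕ 72 = fb ⊕ 72 = 89
byte 3: (3e ⊕ 89) ⊕ 6e = b7 ⊕ 6e = d9
byte 4: (a1 ⊕ 3d) ⊕ 65 = 9c ⊕ 65 = f9
byte 5: (d3 ⊕ 3b) ⊕ 6c = e8 ⊕ 6c = 84
byte 6: (70 ⊕ 0c) ⊕ 20 = 7c ⊕ 20 = 5c
byte 7: (95 ⊕ 21) ⊕ 74 = b4 ⊕ 74 = c0
byte 8: (cb ⊕ c4) ⊕ 68 = 0f ⊕ 68 = 67
byte 9: (4c ⊕ 78) ⊕ 65 = 34 ⊕ 65 = 51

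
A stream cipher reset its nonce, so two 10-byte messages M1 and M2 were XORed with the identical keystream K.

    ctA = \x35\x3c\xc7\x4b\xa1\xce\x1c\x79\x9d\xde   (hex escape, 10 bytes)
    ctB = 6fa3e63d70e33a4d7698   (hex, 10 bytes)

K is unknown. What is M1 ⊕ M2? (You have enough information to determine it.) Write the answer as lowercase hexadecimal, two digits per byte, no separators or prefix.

5a9f2176d12d2634eb46

ctA ⊕ ctB = (M1 ⊕ K) ⊕ (M2 ⊕ K) = M1 ⊕ M2 — the shared key cancels under XOR.
00110101 ⊕ 01101111 = 01011010
00111100 ⊕ 10100011 = 10011111
11000111 ⊕ 11100110 = 00100001
01001011 ⊕ 00111101 = 01110110
10100001 ⊕ 01110000 = 11010001
11001110 ⊕ 11100011 = 00101101
00011100 ⊕ 00111010 = 00100110
01111001 ⊕ 01001101 = 00110100
10011101 ⊕ 01110110 = 11101011
11011110 ⊕ 10011000 = 01000110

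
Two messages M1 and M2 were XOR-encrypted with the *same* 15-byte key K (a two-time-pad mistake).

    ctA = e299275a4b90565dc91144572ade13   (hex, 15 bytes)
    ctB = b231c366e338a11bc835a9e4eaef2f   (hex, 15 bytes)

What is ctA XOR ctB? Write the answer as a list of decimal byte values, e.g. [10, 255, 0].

ctA ⊕ ctB = (M1 ⊕ K) ⊕ (M2 ⊕ K) = M1 ⊕ M2 — the shared key cancels under XOR.
byte 0: e2 XOR b2 = 50
byte 1: 99 XOR 31 = a8
byte 2: 27 XOR c3 = e4
byte 3: 5a XOR 66 = 3c
byte 4: 4b XOR e3 = a8
byte 5: 90 XOR 38 = a8
byte 6: 56 XOR a1 = f7
byte 7: 5d XOR 1b = 46
byte 8: c9 XOR c8 = 01
byte 9: 11 XOR 35 = 24
byte 10: 44 XOR a9 = ed
byte 11: 57 XOR e4 = b3
byte 12: 2a XOR ea = c0
byte 13: de XOR ef = 31
byte 14: 13 XOR 2f = 3c

[80, 168, 228, 60, 168, 168, 247, 70, 1, 36, 237, 179, 192, 49, 60]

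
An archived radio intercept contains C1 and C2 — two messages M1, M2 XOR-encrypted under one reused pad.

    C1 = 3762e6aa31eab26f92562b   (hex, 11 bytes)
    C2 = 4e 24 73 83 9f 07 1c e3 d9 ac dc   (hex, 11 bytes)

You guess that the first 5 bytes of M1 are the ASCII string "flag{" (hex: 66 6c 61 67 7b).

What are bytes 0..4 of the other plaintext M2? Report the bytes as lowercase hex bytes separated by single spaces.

First, C1 ⊕ C2 = (M1 ⊕ K) ⊕ (M2 ⊕ K) = M1 ⊕ M2, so the key drops out. Then M2 = (M1 ⊕ M2) ⊕ M1 over the first 5 bytes.
byte 0: (37 XOR 4e) XOR 66 = 79 XOR 66 = 1f
byte 1: (62 XOR 24) XOR 6c = 46 XOR 6c = 2a
byte 2: (e6 XOR 73) XOR 61 = 95 XOR 61 = f4
byte 3: (aa XOR 83) XOR 67 = 29 XOR 67 = 4e
byte 4: (31 XOR 9f) XOR 7b = ae XOR 7b = d5

1f 2a f4 4e d5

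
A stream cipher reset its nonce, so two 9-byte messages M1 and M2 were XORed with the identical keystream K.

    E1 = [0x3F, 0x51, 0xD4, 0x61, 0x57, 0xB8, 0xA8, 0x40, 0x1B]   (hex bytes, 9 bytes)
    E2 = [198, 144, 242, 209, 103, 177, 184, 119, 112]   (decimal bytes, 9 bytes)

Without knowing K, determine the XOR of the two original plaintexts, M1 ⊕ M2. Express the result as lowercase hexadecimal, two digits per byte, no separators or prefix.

f9c126b0300910376b

E1 ⊕ E2 = (M1 ⊕ K) ⊕ (M2 ⊕ K) = M1 ⊕ M2 — the shared key cancels under XOR.
00111111 ⊕ 11000110 = 11111001
01010001 ⊕ 10010000 = 11000001
11010100 ⊕ 11110010 = 00100110
01100001 ⊕ 11010001 = 10110000
01010111 ⊕ 01100111 = 00110000
10111000 ⊕ 10110001 = 00001001
10101000 ⊕ 10111000 = 00010000
01000000 ⊕ 01110111 = 00110111
00011011 ⊕ 01110000 = 01101011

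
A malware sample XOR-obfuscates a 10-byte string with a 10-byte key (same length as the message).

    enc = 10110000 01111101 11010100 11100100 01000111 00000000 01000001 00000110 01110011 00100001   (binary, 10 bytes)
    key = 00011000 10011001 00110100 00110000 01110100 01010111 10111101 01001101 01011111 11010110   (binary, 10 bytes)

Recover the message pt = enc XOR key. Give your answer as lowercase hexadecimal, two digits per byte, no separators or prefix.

a8e4e0d43357fc4b2cf7

176 ⊕  24 = 168
125 ⊕ 153 = 228
212 ⊕  52 = 224
228 ⊕  48 = 212
 71 ⊕ 116 =  51
  0 ⊕  87 =  87
 65 ⊕ 189 = 252
  6 ⊕  77 =  75
115 ⊕  95 =  44
 33 ⊕ 214 = 247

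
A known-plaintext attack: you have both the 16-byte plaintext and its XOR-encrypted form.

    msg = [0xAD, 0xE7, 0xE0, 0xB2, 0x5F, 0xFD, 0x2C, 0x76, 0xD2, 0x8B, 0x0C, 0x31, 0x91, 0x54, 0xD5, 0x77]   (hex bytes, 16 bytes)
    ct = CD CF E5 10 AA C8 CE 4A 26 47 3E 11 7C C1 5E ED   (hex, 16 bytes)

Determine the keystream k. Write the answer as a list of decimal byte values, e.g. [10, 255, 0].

[96, 40, 5, 162, 245, 53, 226, 60, 244, 204, 50, 32, 237, 149, 139, 154]

Since ct = msg ⊕ k, XORing both sides with msg gives k = msg ⊕ ct.
byte 0: ad ^ cd = 60
byte 1: e7 ^ cf = 28
byte 2: e0 ^ e5 = 05
byte 3: b2 ^ 10 = a2
byte 4: 5f ^ aa = f5
byte 5: fd ^ c8 = 35
byte 6: 2c ^ ce = e2
byte 7: 76 ^ 4a = 3c
byte 8: d2 ^ 26 = f4
byte 9: 8b ^ 47 = cc
byte 10: 0c ^ 3e = 32
byte 11: 31 ^ 11 = 20
byte 12: 91 ^ 7c = ed
byte 13: 54 ^ c1 = 95
byte 14: d5 ^ 5e = 8b
byte 15: 77 ^ ed = 9a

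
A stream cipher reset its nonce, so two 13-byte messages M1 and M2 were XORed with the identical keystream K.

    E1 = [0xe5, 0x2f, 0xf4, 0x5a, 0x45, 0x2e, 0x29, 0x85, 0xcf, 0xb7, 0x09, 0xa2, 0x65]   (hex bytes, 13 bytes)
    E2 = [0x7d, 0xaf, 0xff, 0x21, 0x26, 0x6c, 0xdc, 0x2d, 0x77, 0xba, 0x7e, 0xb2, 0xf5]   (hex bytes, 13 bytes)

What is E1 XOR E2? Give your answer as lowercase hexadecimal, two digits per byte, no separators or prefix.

E1 ⊕ E2 = (M1 ⊕ K) ⊕ (M2 ⊕ K) = M1 ⊕ M2 — the shared key cancels under XOR.
229 XOR 125 = 152
 47 XOR 175 = 128
244 XOR 255 =  11
 90 XOR  33 = 123
 69 XOR  38 =  99
 46 XOR 108 =  66
 41 XOR 220 = 245
133 XOR  45 = 168
207 XOR 119 = 184
183 XOR 186 =  13
  9 XOR 126 = 119
162 XOR 178 =  16
101 XOR 245 = 144

98800b7b6342f5a8b80d771090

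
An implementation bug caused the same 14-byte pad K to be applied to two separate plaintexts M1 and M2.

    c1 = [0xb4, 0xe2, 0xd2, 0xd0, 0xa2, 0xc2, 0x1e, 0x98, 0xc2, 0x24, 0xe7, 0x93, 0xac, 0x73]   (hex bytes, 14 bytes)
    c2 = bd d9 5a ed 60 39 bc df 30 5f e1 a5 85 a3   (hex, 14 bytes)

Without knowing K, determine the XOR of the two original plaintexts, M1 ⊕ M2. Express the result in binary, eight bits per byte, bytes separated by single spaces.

00001001 00111011 10001000 00111101 11000010 11111011 10100010 01000111 11110010 01111011 00000110 00110110 00101001 11010000

c1 ⊕ c2 = (M1 ⊕ K) ⊕ (M2 ⊕ K) = M1 ⊕ M2 — the shared key cancels under XOR.
byte 0: b4 ^ bd = 09
byte 1: e2 ^ d9 = 3b
byte 2: d2 ^ 5a = 88
byte 3: d0 ^ ed = 3d
byte 4: a2 ^ 60 = c2
byte 5: c2 ^ 39 = fb
byte 6: 1e ^ bc = a2
byte 7: 98 ^ df = 47
byte 8: c2 ^ 30 = f2
byte 9: 24 ^ 5f = 7b
byte 10: e7 ^ e1 = 06
byte 11: 93 ^ a5 = 36
byte 12: ac ^ 85 = 29
byte 13: 73 ^ a3 = d0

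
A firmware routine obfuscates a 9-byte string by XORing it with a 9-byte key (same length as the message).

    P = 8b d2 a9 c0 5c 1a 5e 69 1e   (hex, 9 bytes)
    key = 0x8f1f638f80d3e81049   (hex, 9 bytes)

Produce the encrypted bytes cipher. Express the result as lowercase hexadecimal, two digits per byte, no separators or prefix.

04cdca4fdcc9b67957

byte 0: 8b XOR 8f = 04
byte 1: d2 XOR 1f = cd
byte 2: a9 XOR 63 = ca
byte 3: c0 XOR 8f = 4f
byte 4: 5c XOR 80 = dc
byte 5: 1a XOR d3 = c9
byte 6: 5e XOR e8 = b6
byte 7: 69 XOR 10 = 79
byte 8: 1e XOR 49 = 57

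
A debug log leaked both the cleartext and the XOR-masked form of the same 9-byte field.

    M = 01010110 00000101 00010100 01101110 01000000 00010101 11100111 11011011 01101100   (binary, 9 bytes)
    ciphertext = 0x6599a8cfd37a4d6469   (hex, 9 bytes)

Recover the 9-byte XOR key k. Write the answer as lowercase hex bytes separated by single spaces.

33 9c bc a1 93 6f aa bf 05

Since ciphertext = M ⊕ k, XORing both sides with M gives k = M ⊕ ciphertext.
56 XOR 65 = 33
05 XOR 99 = 9c
14 XOR a8 = bc
6e XOR cf = a1
40 XOR d3 = 93
15 XOR 7a = 6f
e7 XOR 4d = aa
db XOR 64 = bf
6c XOR 69 = 05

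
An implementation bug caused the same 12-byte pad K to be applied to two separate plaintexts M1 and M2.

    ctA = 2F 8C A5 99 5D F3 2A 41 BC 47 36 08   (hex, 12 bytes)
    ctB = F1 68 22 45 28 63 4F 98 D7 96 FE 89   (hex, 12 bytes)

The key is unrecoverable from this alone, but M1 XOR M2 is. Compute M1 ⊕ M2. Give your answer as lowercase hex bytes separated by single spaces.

de e4 87 dc 75 90 65 d9 6b d1 c8 81

ctA ⊕ ctB = (M1 ⊕ K) ⊕ (M2 ⊕ K) = M1 ⊕ M2 — the shared key cancels under XOR.
2f ^ f1 = de
8c ^ 68 = e4
a5 ^ 22 = 87
99 ^ 45 = dc
5d ^ 28 = 75
f3 ^ 63 = 90
2a ^ 4f = 65
41 ^ 98 = d9
bc ^ d7 = 6b
47 ^ 96 = d1
36 ^ fe = c8
08 ^ 89 = 81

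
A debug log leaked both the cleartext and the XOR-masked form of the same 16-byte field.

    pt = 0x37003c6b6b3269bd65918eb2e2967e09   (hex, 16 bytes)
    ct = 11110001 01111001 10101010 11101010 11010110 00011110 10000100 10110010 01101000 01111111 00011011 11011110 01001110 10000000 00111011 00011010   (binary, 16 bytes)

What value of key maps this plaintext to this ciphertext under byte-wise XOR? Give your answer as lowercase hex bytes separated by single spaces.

c6 79 96 81 bd 2c ed 0f 0d ee 95 6c ac 16 45 13

Since ct = pt ⊕ key, XORing both sides with pt gives key = pt ⊕ ct.
37 ^ f1 = c6
00 ^ 79 = 79
3c ^ aa = 96
6b ^ ea = 81
6b ^ d6 = bd
32 ^ 1e = 2c
69 ^ 84 = ed
bd ^ b2 = 0f
65 ^ 68 = 0d
91 ^ 7f = ee
8e ^ 1b = 95
b2 ^ de = 6c
e2 ^ 4e = ac
96 ^ 80 = 16
7e ^ 3b = 45
09 ^ 1a = 13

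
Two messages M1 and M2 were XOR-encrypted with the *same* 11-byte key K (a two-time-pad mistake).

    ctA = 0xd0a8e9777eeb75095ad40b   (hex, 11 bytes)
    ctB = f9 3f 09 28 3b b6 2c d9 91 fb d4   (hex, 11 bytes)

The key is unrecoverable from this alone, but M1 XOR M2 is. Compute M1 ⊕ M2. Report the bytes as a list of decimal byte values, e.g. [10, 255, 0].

ctA ⊕ ctB = (M1 ⊕ K) ⊕ (M2 ⊕ K) = M1 ⊕ M2 — the shared key cancels under XOR.
11010000 XOR 11111001 = 00101001
10101000 XOR 00111111 = 10010111
11101001 XOR 00001001 = 11100000
01110111 XOR 00101000 = 01011111
01111110 XOR 00111011 = 01000101
11101011 XOR 10110110 = 01011101
01110101 XOR 00101100 = 01011001
00001001 XOR 11011001 = 11010000
01011010 XOR 10010001 = 11001011
11010100 XOR 11111011 = 00101111
00001011 XOR 11010100 = 11011111

[41, 151, 224, 95, 69, 93, 89, 208, 203, 47, 223]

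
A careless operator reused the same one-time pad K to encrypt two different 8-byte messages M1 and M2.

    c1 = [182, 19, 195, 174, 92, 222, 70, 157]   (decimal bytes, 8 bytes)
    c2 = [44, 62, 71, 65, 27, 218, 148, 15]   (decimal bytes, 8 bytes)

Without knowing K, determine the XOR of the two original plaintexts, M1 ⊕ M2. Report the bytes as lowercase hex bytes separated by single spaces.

9a 2d 84 ef 47 04 d2 92

c1 ⊕ c2 = (M1 ⊕ K) ⊕ (M2 ⊕ K) = M1 ⊕ M2 — the shared key cancels under XOR.
byte 0: 182 XOR  44 = 154
byte 1:  19 XOR  62 =  45
byte 2: 195 XOR  71 = 132
byte 3: 174 XOR  65 = 239
byte 4:  92 XOR  27 =  71
byte 5: 222 XOR 218 =   4
byte 6:  70 XOR 148 = 210
byte 7: 157 XOR  15 = 146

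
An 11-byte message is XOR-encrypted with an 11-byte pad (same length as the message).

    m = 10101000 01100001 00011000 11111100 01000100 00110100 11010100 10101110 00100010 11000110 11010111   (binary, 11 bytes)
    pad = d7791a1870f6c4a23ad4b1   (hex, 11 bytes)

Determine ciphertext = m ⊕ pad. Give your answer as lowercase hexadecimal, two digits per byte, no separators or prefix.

7f1802e434c2100c181266

XOR is its own inverse, so applying the key byte-wise gives the result directly.
byte 0: a8 ^ d7 = 7f
byte 1: 61 ^ 79 = 18
byte 2: 18 ^ 1a = 02
byte 3: fc ^ 18 = e4
byte 4: 44 ^ 70 = 34
byte 5: 34 ^ f6 = c2
byte 6: d4 ^ c4 = 10
byte 7: ae ^ a2 = 0c
byte 8: 22 ^ 3a = 18
byte 9: c6 ^ d4 = 12
byte 10: d7 ^ b1 = 66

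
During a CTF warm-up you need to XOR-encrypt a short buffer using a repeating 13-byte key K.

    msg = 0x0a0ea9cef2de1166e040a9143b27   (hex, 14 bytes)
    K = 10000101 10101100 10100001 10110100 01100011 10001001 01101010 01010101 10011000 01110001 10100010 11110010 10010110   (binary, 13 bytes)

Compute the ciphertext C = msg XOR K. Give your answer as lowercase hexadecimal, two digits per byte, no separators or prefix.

8fa2087a91577b3378310be6ada2

The 13-byte key repeats, so the effective keystream is 85 ac a1 b4 63 89 6a 55 98 71 a2 f2 96 85.
byte 0:  10 xor 133 = 143
byte 1:  14 xor 172 = 162
byte 2: 169 xor 161 =   8
byte 3: 206 xor 180 = 122
byte 4: 242 xor  99 = 145
byte 5: 222 xor 137 =  87
byte 6:  17 xor 106 = 123
byte 7: 102 xor  85 =  51
byte 8: 224 xor 152 = 120
byte 9:  64 xor 113 =  49
byte 10: 169 xor 162 =  11
byte 11:  20 xor 242 = 230
byte 12:  59 xor 150 = 173
byte 13:  39 xor 133 = 162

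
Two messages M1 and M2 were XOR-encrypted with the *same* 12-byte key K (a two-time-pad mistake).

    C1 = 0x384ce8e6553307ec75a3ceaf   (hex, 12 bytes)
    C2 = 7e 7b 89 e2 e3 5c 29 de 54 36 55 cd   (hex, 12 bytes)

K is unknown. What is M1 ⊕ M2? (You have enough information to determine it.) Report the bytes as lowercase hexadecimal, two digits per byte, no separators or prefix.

C1 ⊕ C2 = (M1 ⊕ K) ⊕ (M2 ⊕ K) = M1 ⊕ M2 — the shared key cancels under XOR.
38 xor 7e = 46
4c xor 7b = 37
e8 xor 89 = 61
e6 xor e2 = 04
55 xor e3 = b6
33 xor 5c = 6f
07 xor 29 = 2e
ec xor de = 32
75 xor 54 = 21
a3 xor 36 = 95
ce xor 55 = 9b
af xor cd = 62

46376104b66f2e3221959b62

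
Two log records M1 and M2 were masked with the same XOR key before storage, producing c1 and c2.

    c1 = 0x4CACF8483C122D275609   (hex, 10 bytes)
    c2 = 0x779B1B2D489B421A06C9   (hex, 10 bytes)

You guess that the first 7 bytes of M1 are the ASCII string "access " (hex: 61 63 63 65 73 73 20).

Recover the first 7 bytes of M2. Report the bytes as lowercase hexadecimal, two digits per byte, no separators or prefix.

First, c1 ⊕ c2 = (M1 ⊕ K) ⊕ (M2 ⊕ K) = M1 ⊕ M2, so the key drops out. Then M2 = (M1 ⊕ M2) ⊕ M1 over the first 7 bytes.
byte 0: (4c ⊕ 77) ⊕ 61 = 3b ⊕ 61 = 5a
byte 1: (ac ⊕ 9b) ⊕ 63 = 37 ⊕ 63 = 54
byte 2: (f8 ⊕ 1b) ⊕ 63 = e3 ⊕ 63 = 80
byte 3: (48 ⊕ 2d) ⊕ 65 = 65 ⊕ 65 = 00
byte 4: (3c ⊕ 48) ⊕ 73 = 74 ⊕ 73 = 07
byte 5: (12 ⊕ 9b) ⊕ 73 = 89 ⊕ 73 = fa
byte 6: (2d ⊕ 42) ⊕ 20 = 6f ⊕ 20 = 4f

5a54800007fa4f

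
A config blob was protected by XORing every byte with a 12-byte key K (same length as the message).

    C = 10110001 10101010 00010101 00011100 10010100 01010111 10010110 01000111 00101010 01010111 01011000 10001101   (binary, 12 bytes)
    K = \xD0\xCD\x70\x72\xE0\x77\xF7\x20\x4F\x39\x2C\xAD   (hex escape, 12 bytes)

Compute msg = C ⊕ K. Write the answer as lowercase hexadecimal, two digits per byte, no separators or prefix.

6167656e74206167656e7420

b1 ⊕ d0 = 61
aa ⊕ cd = 67
15 ⊕ 70 = 65
1c ⊕ 72 = 6e
94 ⊕ e0 = 74
57 ⊕ 77 = 20
96 ⊕ f7 = 61
47 ⊕ 20 = 67
2a ⊕ 4f = 65
57 ⊕ 39 = 6e
58 ⊕ 2c = 74
8d ⊕ ad = 20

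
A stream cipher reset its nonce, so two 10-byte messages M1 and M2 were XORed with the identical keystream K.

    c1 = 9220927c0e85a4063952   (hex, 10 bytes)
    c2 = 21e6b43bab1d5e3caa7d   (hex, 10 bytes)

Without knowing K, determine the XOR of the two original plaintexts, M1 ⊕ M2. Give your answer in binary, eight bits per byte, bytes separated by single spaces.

10110011 11000110 00100110 01000111 10100101 10011000 11111010 00111010 10010011 00101111

c1 ⊕ c2 = (M1 ⊕ K) ⊕ (M2 ⊕ K) = M1 ⊕ M2 — the shared key cancels under XOR.
146 xor  33 = 179
 32 xor 230 = 198
146 xor 180 =  38
124 xor  59 =  71
 14 xor 171 = 165
133 xor  29 = 152
164 xor  94 = 250
  6 xor  60 =  58
 57 xor 170 = 147
 82 xor 125 =  47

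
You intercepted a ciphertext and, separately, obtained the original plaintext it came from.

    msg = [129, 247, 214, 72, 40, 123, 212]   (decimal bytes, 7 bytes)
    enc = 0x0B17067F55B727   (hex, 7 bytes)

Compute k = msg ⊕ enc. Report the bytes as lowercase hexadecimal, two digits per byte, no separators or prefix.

8ae0d0377dccf3

Since enc = msg ⊕ k, XORing both sides with msg gives k = msg ⊕ enc.
byte 0: 81 XOR 0b = 8a
byte 1: f7 XOR 17 = e0
byte 2: d6 XOR 06 = d0
byte 3: 48 XOR 7f = 37
byte 4: 28 XOR 55 = 7d
byte 5: 7b XOR b7 = cc
byte 6: d4 XOR 27 = f3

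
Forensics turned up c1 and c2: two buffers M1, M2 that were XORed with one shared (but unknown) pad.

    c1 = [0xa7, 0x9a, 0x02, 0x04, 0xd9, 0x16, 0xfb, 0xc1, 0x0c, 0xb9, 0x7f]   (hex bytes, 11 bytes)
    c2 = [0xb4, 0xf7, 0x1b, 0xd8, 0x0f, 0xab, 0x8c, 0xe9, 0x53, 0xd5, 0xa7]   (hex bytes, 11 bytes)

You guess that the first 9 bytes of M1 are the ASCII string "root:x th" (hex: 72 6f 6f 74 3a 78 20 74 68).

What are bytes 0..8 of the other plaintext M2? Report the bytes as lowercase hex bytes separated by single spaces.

61 02 76 a8 ec c5 57 5c 37

First, c1 ⊕ c2 = (M1 ⊕ K) ⊕ (M2 ⊕ K) = M1 ⊕ M2, so the key drops out. Then M2 = (M1 ⊕ M2) ⊕ M1 over the first 9 bytes.
byte 0: (a7 XOR b4) XOR 72 = 13 XOR 72 = 61
byte 1: (9a XOR f7) XOR 6f = 6d XOR 6f = 02
byte 2: (02 XOR 1b) XOR 6f = 19 XOR 6f = 76
byte 3: (04 XOR d8) XOR 74 = dc XOR 74 = a8
byte 4: (d9 XOR 0f) XOR 3a = d6 XOR 3a = ec
byte 5: (16 XOR ab) XOR 78 = bd XOR 78 = c5
byte 6: (fb XOR 8c) XOR 20 = 77 XOR 20 = 57
byte 7: (c1 XOR e9) XOR 74 = 28 XOR 74 = 5c
byte 8: (0c XOR 53) XOR 68 = 5f XOR 68 = 37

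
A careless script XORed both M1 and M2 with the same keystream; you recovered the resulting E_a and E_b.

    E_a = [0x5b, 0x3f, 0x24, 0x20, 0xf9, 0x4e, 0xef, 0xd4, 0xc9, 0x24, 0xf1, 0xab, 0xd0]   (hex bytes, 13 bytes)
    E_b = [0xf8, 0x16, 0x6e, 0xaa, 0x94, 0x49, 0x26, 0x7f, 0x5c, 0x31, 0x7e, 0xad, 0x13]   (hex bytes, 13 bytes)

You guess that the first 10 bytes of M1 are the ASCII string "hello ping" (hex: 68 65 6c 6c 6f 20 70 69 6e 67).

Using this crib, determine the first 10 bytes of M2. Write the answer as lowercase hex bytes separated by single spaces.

cb 4c 26 e6 02 27 b9 c2 fb 72

First, E_a ⊕ E_b = (M1 ⊕ K) ⊕ (M2 ⊕ K) = M1 ⊕ M2, so the key drops out. Then M2 = (M1 ⊕ M2) ⊕ M1 over the first 10 bytes.
byte 0: (5b ⊕ f8) ⊕ 68 = a3 ⊕ 68 = cb
byte 1: (3f ⊕ 16) ⊕ 65 = 29 ⊕ 65 = 4c
byte 2: (24 ⊕ 6e) ⊕ 6c = 4a ⊕ 6c = 26
byte 3: (20 ⊕ aa) ⊕ 6c = 8a ⊕ 6c = e6
byte 4: (f9 ⊕ 94) ⊕ 6f = 6d ⊕ 6f = 02
byte 5: (4e ⊕ 49) ⊕ 20 = 07 ⊕ 20 = 27
byte 6: (ef ⊕ 26) ⊕ 70 = c9 ⊕ 70 = b9
byte 7: (d4 ⊕ 7f) ⊕ 69 = ab ⊕ 69 = c2
byte 8: (c9 ⊕ 5c) ⊕ 6e = 95 ⊕ 6e = fb
byte 9: (24 ⊕ 31) ⊕ 67 = 15 ⊕ 67 = 72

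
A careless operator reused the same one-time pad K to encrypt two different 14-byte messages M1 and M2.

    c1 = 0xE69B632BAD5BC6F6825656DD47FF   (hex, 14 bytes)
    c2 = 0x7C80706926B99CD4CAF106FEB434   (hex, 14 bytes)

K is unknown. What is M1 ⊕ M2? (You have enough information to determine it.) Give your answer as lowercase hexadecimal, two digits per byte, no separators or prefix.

c1 ⊕ c2 = (M1 ⊕ K) ⊕ (M2 ⊕ K) = M1 ⊕ M2 — the shared key cancels under XOR.
byte 0: e6 xor 7c = 9a
byte 1: 9b xor 80 = 1b
byte 2: 63 xor 70 = 13
byte 3: 2b xor 69 = 42
byte 4: ad xor 26 = 8b
byte 5: 5b xor b9 = e2
byte 6: c6 xor 9c = 5a
byte 7: f6 xor d4 = 22
byte 8: 82 xor ca = 48
byte 9: 56 xor f1 = a7
byte 10: 56 xor 06 = 50
byte 11: dd xor fe = 23
byte 12: 47 xor b4 = f3
byte 13: ff xor 34 = cb

9a1b13428be25a2248a75023f3cb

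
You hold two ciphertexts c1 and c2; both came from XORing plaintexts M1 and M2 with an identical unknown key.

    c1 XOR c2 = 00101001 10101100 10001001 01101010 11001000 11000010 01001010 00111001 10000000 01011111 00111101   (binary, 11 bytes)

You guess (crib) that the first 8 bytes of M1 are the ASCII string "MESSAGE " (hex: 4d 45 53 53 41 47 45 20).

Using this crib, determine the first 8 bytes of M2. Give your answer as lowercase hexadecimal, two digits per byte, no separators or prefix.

Since c1 ⊕ c2 = M1 ⊕ M2, XORing with the guessed M1 bytes yields the corresponding M2 bytes: M2 = (c1 ⊕ c2) ⊕ M1.
 41 xor  77 = 100
172 xor  69 = 233
137 xor  83 = 218
106 xor  83 =  57
200 xor  65 = 137
194 xor  71 = 133
 74 xor  69 =  15
 57 xor  32 =  25

64e9da3989850f19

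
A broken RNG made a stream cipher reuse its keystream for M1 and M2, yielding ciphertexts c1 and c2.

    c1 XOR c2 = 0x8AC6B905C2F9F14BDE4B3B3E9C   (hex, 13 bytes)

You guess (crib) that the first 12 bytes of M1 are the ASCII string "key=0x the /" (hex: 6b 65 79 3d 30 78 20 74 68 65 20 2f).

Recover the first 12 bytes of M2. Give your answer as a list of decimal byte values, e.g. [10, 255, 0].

Since c1 ⊕ c2 = M1 ⊕ M2, XORing with the guessed M1 bytes yields the corresponding M2 bytes: M2 = (c1 ⊕ c2) ⊕ M1.
8a XOR 6b = e1
c6 XOR 65 = a3
b9 XOR 79 = c0
05 XOR 3d = 38
c2 XOR 30 = f2
f9 XOR 78 = 81
f1 XOR 20 = d1
4b XOR 74 = 3f
de XOR 68 = b6
4b XOR 65 = 2e
3b XOR 20 = 1b
3e XOR 2f = 11

[225, 163, 192, 56, 242, 129, 209, 63, 182, 46, 27, 17]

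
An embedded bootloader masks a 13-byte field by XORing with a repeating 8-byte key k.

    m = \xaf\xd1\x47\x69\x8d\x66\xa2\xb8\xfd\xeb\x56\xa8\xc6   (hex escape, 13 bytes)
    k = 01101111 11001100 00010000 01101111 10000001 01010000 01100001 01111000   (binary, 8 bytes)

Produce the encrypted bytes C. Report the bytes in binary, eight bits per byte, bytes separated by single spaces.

11000000 00011101 01010111 00000110 00001100 00110110 11000011 11000000 10010010 00100111 01000110 11000111 01000111

The 8-byte key repeats, so the effective keystream is 6f cc 10 6f 81 50 61 78 6f cc 10 6f 81.
byte 0: af ^ 6f = c0
byte 1: d1 ^ cc = 1d
byte 2: 47 ^ 10 = 57
byte 3: 69 ^ 6f = 06
byte 4: 8d ^ 81 = 0c
byte 5: 66 ^ 50 = 36
byte 6: a2 ^ 61 = c3
byte 7: b8 ^ 78 = c0
byte 8: fd ^ 6f = 92
byte 9: eb ^ cc = 27
byte 10: 56 ^ 10 = 46
byte 11: a8 ^ 6f = c7
byte 12: c6 ^ 81 = 47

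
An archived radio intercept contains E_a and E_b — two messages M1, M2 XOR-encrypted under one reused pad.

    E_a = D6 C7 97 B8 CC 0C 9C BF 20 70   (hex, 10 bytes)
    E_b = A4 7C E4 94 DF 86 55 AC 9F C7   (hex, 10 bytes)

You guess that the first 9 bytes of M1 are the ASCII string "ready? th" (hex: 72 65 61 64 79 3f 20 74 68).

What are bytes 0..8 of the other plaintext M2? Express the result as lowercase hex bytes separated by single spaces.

First, E_a ⊕ E_b = (M1 ⊕ K) ⊕ (M2 ⊕ K) = M1 ⊕ M2, so the key drops out. Then M2 = (M1 ⊕ M2) ⊕ M1 over the first 9 bytes.
byte 0: (d6 ⊕ a4) ⊕ 72 = 72 ⊕ 72 = 00
byte 1: (c7 ⊕ 7c) ⊕ 65 = bb ⊕ 65 = de
byte 2: (97 ⊕ e4) ⊕ 61 = 73 ⊕ 61 = 12
byte 3: (b8 ⊕ 94) ⊕ 64 = 2c ⊕ 64 = 48
byte 4: (cc ⊕ df) ⊕ 79 = 13 ⊕ 79 = 6a
byte 5: (0c ⊕ 86) ⊕ 3f = 8a ⊕ 3f = b5
byte 6: (9c ⊕ 55) ⊕ 20 = c9 ⊕ 20 = e9
byte 7: (bf ⊕ ac) ⊕ 74 = 13 ⊕ 74 = 67
byte 8: (20 ⊕ 9f) ⊕ 68 = bf ⊕ 68 = d7

00 de 12 48 6a b5 e9 67 d7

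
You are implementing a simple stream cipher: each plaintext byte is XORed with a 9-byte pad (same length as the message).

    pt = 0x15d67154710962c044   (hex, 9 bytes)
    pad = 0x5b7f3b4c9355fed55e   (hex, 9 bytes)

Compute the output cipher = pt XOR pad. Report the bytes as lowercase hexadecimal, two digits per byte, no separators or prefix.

4ea94a18e25c9c151a

XOR is its own inverse, so applying the key byte-wise gives the result directly.
byte 0:  21 XOR  91 =  78
byte 1: 214 XOR 127 = 169
byte 2: 113 XOR  59 =  74
byte 3:  84 XOR  76 =  24
byte 4: 113 XOR 147 = 226
byte 5:   9 XOR  85 =  92
byte 6:  98 XOR 254 = 156
byte 7: 192 XOR 213 =  21
byte 8:  68 XOR  94 =  26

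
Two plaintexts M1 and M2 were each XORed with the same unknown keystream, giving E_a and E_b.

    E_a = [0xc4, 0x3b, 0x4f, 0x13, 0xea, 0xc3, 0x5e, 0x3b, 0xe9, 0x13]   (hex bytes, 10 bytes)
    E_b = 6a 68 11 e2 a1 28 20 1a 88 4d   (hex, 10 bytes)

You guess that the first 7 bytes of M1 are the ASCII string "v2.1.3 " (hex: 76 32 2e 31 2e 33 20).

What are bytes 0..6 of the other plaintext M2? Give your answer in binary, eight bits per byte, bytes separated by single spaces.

11011000 01100001 01110000 11000000 01100101 11011000 01011110

First, E_a ⊕ E_b = (M1 ⊕ K) ⊕ (M2 ⊕ K) = M1 ⊕ M2, so the key drops out. Then M2 = (M1 ⊕ M2) ⊕ M1 over the first 7 bytes.
byte 0: (c4 xor 6a) xor 76 = ae xor 76 = d8
byte 1: (3b xor 68) xor 32 = 53 xor 32 = 61
byte 2: (4f xor 11) xor 2e = 5e xor 2e = 70
byte 3: (13 xor e2) xor 31 = f1 xor 31 = c0
byte 4: (ea xor a1) xor 2e = 4b xor 2e = 65
byte 5: (c3 xor 28) xor 33 = eb xor 33 = d8
byte 6: (5e xor 20) xor 20 = 7e xor 20 = 5e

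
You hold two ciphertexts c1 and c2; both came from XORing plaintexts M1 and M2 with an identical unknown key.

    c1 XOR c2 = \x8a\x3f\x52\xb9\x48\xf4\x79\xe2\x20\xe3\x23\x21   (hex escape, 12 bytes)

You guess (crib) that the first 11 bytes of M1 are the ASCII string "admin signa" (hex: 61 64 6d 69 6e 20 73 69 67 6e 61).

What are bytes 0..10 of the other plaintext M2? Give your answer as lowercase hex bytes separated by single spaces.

Since c1 ⊕ c2 = M1 ⊕ M2, XORing with the guessed M1 bytes yields the corresponding M2 bytes: M2 = (c1 ⊕ c2) ⊕ M1.
10001010 XOR 01100001 = 11101011
00111111 XOR 01100100 = 01011011
01010010 XOR 01101101 = 00111111
10111001 XOR 01101001 = 11010000
01001000 XOR 01101110 = 00100110
11110100 XOR 00100000 = 11010100
01111001 XOR 01110011 = 00001010
11100010 XOR 01101001 = 10001011
00100000 XOR 01100111 = 01000111
11100011 XOR 01101110 = 10001101
00100011 XOR 01100001 = 01000010

eb 5b 3f d0 26 d4 0a 8b 47 8d 42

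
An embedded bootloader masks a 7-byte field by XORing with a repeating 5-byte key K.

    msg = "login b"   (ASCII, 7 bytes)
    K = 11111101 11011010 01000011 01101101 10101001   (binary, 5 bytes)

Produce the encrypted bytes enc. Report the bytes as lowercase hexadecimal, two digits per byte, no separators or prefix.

91b52404c7ddb8

The 5-byte key repeats, so the effective keystream is fd da 43 6d a9 fd da.
byte 0: 6c ^ fd = 91
byte 1: 6f ^ da = b5
byte 2: 67 ^ 43 = 24
byte 3: 69 ^ 6d = 04
byte 4: 6e ^ a9 = c7
byte 5: 20 ^ fd = dd
byte 6: 62 ^ da = b8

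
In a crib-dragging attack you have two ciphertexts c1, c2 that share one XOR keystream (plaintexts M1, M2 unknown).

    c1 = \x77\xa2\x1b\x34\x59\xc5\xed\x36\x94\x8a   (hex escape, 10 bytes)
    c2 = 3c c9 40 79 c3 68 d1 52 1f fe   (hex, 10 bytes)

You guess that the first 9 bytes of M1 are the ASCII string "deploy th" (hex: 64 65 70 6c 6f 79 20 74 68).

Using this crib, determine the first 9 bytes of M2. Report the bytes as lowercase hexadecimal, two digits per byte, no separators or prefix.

2f0e2b21f5d41c10e3

First, c1 ⊕ c2 = (M1 ⊕ K) ⊕ (M2 ⊕ K) = M1 ⊕ M2, so the key drops out. Then M2 = (M1 ⊕ M2) ⊕ M1 over the first 9 bytes.
byte 0: (77 ⊕ 3c) ⊕ 64 = 4b ⊕ 64 = 2f
byte 1: (a2 ⊕ c9) ⊕ 65 = 6b ⊕ 65 = 0e
byte 2: (1b ⊕ 40) ⊕ 70 = 5b ⊕ 70 = 2b
byte 3: (34 ⊕ 79) ⊕ 6c = 4d ⊕ 6c = 21
byte 4: (59 ⊕ c3) ⊕ 6f = 9a ⊕ 6f = f5
byte 5: (c5 ⊕ 68) ⊕ 79 = ad ⊕ 79 = d4
byte 6: (ed ⊕ d1) ⊕ 20 = 3c ⊕ 20 = 1c
byte 7: (36 ⊕ 52) ⊕ 74 = 64 ⊕ 74 = 10
byte 8: (94 ⊕ 1f) ⊕ 68 = 8b ⊕ 68 = e3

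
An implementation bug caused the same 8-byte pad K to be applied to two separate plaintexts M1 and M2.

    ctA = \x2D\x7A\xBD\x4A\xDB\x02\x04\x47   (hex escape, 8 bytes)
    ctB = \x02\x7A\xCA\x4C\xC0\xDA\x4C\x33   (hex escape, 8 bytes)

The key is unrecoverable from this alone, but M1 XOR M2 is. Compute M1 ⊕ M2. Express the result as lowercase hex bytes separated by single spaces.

ctA ⊕ ctB = (M1 ⊕ K) ⊕ (M2 ⊕ K) = M1 ⊕ M2 — the shared key cancels under XOR.
byte 0: 2d xor 02 = 2f
byte 1: 7a xor 7a = 00
byte 2: bd xor ca = 77
byte 3: 4a xor 4c = 06
byte 4: db xor c0 = 1b
byte 5: 02 xor da = d8
byte 6: 04 xor 4c = 48
byte 7: 47 xor 33 = 74

2f 00 77 06 1b d8 48 74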